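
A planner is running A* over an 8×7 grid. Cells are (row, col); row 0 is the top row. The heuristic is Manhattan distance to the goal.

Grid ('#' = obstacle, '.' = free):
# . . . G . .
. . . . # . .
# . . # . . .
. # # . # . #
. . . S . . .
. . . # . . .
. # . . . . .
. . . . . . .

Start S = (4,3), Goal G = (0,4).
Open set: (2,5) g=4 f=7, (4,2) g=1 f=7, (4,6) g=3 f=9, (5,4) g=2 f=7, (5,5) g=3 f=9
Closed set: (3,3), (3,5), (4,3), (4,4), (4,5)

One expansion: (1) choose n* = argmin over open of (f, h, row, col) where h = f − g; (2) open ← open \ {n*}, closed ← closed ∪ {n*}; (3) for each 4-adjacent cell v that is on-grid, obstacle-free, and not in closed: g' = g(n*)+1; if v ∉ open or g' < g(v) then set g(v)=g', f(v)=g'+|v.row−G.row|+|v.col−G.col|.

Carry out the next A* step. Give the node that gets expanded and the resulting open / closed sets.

expanded=(2,5); open=[(1,5) g=5 f=7, (2,4) g=5 f=7, (2,6) g=5 f=9, (4,2) g=1 f=7, (4,6) g=3 f=9, (5,4) g=2 f=7, (5,5) g=3 f=9]; closed=[(2,5), (3,3), (3,5), (4,3), (4,4), (4,5)]

step 1: expand (2,5) (f=7, h=3) → closed; open now [(1,5) g=5 f=7, (2,4) g=5 f=7, (2,6) g=5 f=9, (4,2) g=1 f=7, (4,6) g=3 f=9, (5,4) g=2 f=7, (5,5) g=3 f=9]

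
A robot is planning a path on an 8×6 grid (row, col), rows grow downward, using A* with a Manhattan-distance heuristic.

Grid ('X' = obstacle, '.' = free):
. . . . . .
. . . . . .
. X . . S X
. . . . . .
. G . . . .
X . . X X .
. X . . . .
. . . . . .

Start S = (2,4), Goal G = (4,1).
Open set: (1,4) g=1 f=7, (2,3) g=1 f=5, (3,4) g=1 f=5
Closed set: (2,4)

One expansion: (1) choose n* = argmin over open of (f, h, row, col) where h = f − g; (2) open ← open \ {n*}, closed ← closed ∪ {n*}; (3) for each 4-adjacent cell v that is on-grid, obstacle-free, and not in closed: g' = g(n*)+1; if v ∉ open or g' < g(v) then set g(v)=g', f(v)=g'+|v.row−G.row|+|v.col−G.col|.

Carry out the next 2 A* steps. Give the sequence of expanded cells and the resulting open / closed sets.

step 1: expand (2,3) (f=5, h=4) → closed; open now [(1,3) g=2 f=7, (1,4) g=1 f=7, (2,2) g=2 f=5, (3,3) g=2 f=5, (3,4) g=1 f=5]
step 2: expand (2,2) (f=5, h=3) → closed; open now [(1,2) g=3 f=7, (1,3) g=2 f=7, (1,4) g=1 f=7, (3,2) g=3 f=5, (3,3) g=2 f=5, (3,4) g=1 f=5]

order=[(2,3) → (2,2)]; open=[(1,2) g=3 f=7, (1,3) g=2 f=7, (1,4) g=1 f=7, (3,2) g=3 f=5, (3,3) g=2 f=5, (3,4) g=1 f=5]; closed=[(2,2), (2,3), (2,4)]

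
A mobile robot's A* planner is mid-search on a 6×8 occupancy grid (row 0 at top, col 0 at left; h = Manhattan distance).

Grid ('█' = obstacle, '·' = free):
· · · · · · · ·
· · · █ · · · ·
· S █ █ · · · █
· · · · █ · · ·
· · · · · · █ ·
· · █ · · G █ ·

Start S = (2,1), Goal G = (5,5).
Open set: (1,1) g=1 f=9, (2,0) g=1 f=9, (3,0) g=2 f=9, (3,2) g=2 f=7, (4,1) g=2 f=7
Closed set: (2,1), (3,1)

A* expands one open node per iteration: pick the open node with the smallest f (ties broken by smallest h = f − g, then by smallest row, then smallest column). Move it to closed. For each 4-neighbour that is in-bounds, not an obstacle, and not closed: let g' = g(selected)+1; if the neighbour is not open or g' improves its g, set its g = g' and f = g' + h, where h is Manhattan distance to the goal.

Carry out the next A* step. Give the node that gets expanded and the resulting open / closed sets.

expanded=(3,2); open=[(1,1) g=1 f=9, (2,0) g=1 f=9, (3,0) g=2 f=9, (3,3) g=3 f=7, (4,1) g=2 f=7, (4,2) g=3 f=7]; closed=[(2,1), (3,1), (3,2)]

step 1: expand (3,2) (f=7, h=5) → closed; open now [(1,1) g=1 f=9, (2,0) g=1 f=9, (3,0) g=2 f=9, (3,3) g=3 f=7, (4,1) g=2 f=7, (4,2) g=3 f=7]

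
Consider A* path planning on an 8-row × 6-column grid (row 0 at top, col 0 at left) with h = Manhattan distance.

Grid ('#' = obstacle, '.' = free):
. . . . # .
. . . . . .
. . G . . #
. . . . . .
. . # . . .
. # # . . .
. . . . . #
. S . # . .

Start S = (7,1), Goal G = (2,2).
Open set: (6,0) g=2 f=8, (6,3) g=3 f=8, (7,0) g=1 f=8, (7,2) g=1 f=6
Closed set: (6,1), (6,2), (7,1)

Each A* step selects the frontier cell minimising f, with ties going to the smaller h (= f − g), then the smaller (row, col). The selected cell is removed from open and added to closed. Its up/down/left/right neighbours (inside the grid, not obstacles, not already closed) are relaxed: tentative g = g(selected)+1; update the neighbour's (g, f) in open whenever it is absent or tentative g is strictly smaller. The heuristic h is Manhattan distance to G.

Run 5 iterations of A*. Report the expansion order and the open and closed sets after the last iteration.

order=[(7,2) → (6,3) → (5,3) → (4,3) → (3,3)]; open=[(2,3) g=7 f=8, (3,2) g=7 f=8, (3,4) g=7 f=10, (4,4) g=6 f=10, (5,4) g=5 f=10, (6,0) g=2 f=8, (6,4) g=4 f=10, (7,0) g=1 f=8]; closed=[(3,3), (4,3), (5,3), (6,1), (6,2), (6,3), (7,1), (7,2)]

step 1: expand (7,2) (f=6, h=5) → closed; open now [(6,0) g=2 f=8, (6,3) g=3 f=8, (7,0) g=1 f=8]
step 2: expand (6,3) (f=8, h=5) → closed; open now [(5,3) g=4 f=8, (6,0) g=2 f=8, (6,4) g=4 f=10, (7,0) g=1 f=8]
step 3: expand (5,3) (f=8, h=4) → closed; open now [(4,3) g=5 f=8, (5,4) g=5 f=10, (6,0) g=2 f=8, (6,4) g=4 f=10, (7,0) g=1 f=8]
step 4: expand (4,3) (f=8, h=3) → closed; open now [(3,3) g=6 f=8, (4,4) g=6 f=10, (5,4) g=5 f=10, (6,0) g=2 f=8, (6,4) g=4 f=10, (7,0) g=1 f=8]
step 5: expand (3,3) (f=8, h=2) → closed; open now [(2,3) g=7 f=8, (3,2) g=7 f=8, (3,4) g=7 f=10, (4,4) g=6 f=10, (5,4) g=5 f=10, (6,0) g=2 f=8, (6,4) g=4 f=10, (7,0) g=1 f=8]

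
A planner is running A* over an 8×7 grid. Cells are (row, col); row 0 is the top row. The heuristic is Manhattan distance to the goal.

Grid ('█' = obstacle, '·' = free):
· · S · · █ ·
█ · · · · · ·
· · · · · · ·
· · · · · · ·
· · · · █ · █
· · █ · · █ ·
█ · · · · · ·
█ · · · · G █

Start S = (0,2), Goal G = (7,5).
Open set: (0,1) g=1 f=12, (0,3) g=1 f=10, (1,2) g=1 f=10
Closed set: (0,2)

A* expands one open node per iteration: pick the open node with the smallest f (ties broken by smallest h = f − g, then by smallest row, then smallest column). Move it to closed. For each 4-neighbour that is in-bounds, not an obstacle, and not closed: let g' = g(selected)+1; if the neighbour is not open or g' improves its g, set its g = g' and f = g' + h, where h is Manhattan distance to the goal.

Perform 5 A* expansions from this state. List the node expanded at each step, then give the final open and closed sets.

step 1: expand (0,3) (f=10, h=9) → closed; open now [(0,1) g=1 f=12, (0,4) g=2 f=10, (1,2) g=1 f=10, (1,3) g=2 f=10]
step 2: expand (0,4) (f=10, h=8) → closed; open now [(0,1) g=1 f=12, (1,2) g=1 f=10, (1,3) g=2 f=10, (1,4) g=3 f=10]
step 3: expand (1,4) (f=10, h=7) → closed; open now [(0,1) g=1 f=12, (1,2) g=1 f=10, (1,3) g=2 f=10, (1,5) g=4 f=10, (2,4) g=4 f=10]
step 4: expand (1,5) (f=10, h=6) → closed; open now [(0,1) g=1 f=12, (1,2) g=1 f=10, (1,3) g=2 f=10, (1,6) g=5 f=12, (2,4) g=4 f=10, (2,5) g=5 f=10]
step 5: expand (2,5) (f=10, h=5) → closed; open now [(0,1) g=1 f=12, (1,2) g=1 f=10, (1,3) g=2 f=10, (1,6) g=5 f=12, (2,4) g=4 f=10, (2,6) g=6 f=12, (3,5) g=6 f=10]

order=[(0,3) → (0,4) → (1,4) → (1,5) → (2,5)]; open=[(0,1) g=1 f=12, (1,2) g=1 f=10, (1,3) g=2 f=10, (1,6) g=5 f=12, (2,4) g=4 f=10, (2,6) g=6 f=12, (3,5) g=6 f=10]; closed=[(0,2), (0,3), (0,4), (1,4), (1,5), (2,5)]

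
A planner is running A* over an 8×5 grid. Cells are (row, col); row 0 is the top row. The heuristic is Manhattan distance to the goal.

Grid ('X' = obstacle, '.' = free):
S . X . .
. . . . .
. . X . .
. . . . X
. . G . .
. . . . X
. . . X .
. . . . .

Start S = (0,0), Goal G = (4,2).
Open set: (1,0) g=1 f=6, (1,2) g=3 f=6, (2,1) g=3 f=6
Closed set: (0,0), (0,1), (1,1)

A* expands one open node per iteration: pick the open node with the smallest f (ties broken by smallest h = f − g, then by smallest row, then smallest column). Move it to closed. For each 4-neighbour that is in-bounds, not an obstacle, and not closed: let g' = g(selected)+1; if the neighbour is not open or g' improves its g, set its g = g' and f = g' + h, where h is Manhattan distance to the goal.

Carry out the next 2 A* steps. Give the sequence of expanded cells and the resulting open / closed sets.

step 1: expand (1,2) (f=6, h=3) → closed; open now [(1,0) g=1 f=6, (1,3) g=4 f=8, (2,1) g=3 f=6]
step 2: expand (2,1) (f=6, h=3) → closed; open now [(1,0) g=1 f=6, (1,3) g=4 f=8, (2,0) g=4 f=8, (3,1) g=4 f=6]

order=[(1,2) → (2,1)]; open=[(1,0) g=1 f=6, (1,3) g=4 f=8, (2,0) g=4 f=8, (3,1) g=4 f=6]; closed=[(0,0), (0,1), (1,1), (1,2), (2,1)]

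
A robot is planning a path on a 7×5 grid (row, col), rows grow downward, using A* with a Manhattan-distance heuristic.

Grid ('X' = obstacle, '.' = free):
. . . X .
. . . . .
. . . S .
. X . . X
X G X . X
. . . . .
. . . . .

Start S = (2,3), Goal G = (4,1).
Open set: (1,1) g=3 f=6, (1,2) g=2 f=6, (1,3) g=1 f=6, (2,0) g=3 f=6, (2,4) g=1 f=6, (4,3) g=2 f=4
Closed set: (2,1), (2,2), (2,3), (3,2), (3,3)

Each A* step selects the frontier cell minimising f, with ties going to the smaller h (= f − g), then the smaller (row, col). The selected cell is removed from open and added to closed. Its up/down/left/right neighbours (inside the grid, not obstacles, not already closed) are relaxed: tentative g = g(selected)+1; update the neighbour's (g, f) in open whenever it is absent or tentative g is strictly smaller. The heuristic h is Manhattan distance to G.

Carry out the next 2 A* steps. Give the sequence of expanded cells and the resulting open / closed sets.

order=[(4,3) → (1,1)]; open=[(0,1) g=4 f=8, (1,0) g=4 f=8, (1,2) g=2 f=6, (1,3) g=1 f=6, (2,0) g=3 f=6, (2,4) g=1 f=6, (5,3) g=3 f=6]; closed=[(1,1), (2,1), (2,2), (2,3), (3,2), (3,3), (4,3)]

step 1: expand (4,3) (f=4, h=2) → closed; open now [(1,1) g=3 f=6, (1,2) g=2 f=6, (1,3) g=1 f=6, (2,0) g=3 f=6, (2,4) g=1 f=6, (5,3) g=3 f=6]
step 2: expand (1,1) (f=6, h=3) → closed; open now [(0,1) g=4 f=8, (1,0) g=4 f=8, (1,2) g=2 f=6, (1,3) g=1 f=6, (2,0) g=3 f=6, (2,4) g=1 f=6, (5,3) g=3 f=6]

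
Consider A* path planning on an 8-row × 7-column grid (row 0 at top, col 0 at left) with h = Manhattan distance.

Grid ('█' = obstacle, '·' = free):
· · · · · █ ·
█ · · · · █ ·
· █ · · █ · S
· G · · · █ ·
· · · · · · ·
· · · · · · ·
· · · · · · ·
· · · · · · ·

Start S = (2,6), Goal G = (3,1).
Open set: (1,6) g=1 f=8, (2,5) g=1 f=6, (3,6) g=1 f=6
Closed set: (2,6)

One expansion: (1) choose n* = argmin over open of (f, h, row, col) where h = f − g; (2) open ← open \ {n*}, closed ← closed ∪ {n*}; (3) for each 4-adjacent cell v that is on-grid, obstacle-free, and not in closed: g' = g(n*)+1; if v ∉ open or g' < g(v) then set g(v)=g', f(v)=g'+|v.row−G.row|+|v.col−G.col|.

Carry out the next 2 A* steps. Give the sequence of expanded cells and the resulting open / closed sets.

order=[(2,5) → (3,6)]; open=[(1,6) g=1 f=8, (4,6) g=2 f=8]; closed=[(2,5), (2,6), (3,6)]

step 1: expand (2,5) (f=6, h=5) → closed; open now [(1,6) g=1 f=8, (3,6) g=1 f=6]
step 2: expand (3,6) (f=6, h=5) → closed; open now [(1,6) g=1 f=8, (4,6) g=2 f=8]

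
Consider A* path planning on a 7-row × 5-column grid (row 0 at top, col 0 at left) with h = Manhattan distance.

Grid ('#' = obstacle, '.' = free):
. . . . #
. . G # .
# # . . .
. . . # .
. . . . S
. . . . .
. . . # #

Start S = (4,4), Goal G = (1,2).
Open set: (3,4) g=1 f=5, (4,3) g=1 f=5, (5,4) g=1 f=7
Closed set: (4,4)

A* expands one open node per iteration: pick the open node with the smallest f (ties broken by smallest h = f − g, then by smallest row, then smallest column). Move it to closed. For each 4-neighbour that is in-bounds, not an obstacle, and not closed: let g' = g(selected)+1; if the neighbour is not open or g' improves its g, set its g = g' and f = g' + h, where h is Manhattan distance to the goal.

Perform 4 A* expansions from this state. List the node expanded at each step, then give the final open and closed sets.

step 1: expand (3,4) (f=5, h=4) → closed; open now [(2,4) g=2 f=5, (4,3) g=1 f=5, (5,4) g=1 f=7]
step 2: expand (2,4) (f=5, h=3) → closed; open now [(1,4) g=3 f=5, (2,3) g=3 f=5, (4,3) g=1 f=5, (5,4) g=1 f=7]
step 3: expand (1,4) (f=5, h=2) → closed; open now [(2,3) g=3 f=5, (4,3) g=1 f=5, (5,4) g=1 f=7]
step 4: expand (2,3) (f=5, h=2) → closed; open now [(2,2) g=4 f=5, (4,3) g=1 f=5, (5,4) g=1 f=7]

order=[(3,4) → (2,4) → (1,4) → (2,3)]; open=[(2,2) g=4 f=5, (4,3) g=1 f=5, (5,4) g=1 f=7]; closed=[(1,4), (2,3), (2,4), (3,4), (4,4)]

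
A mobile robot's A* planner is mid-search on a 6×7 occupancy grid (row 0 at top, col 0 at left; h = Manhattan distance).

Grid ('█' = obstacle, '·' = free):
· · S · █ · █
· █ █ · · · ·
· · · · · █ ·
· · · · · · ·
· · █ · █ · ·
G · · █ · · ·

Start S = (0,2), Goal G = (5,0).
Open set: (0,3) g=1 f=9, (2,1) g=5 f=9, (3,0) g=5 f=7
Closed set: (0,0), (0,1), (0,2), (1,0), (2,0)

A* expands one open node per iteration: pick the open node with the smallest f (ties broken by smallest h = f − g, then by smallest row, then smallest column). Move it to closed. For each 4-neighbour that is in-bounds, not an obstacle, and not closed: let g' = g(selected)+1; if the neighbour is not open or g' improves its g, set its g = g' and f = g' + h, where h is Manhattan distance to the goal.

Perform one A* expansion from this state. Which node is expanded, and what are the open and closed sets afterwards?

step 1: expand (3,0) (f=7, h=2) → closed; open now [(0,3) g=1 f=9, (2,1) g=5 f=9, (3,1) g=6 f=9, (4,0) g=6 f=7]

expanded=(3,0); open=[(0,3) g=1 f=9, (2,1) g=5 f=9, (3,1) g=6 f=9, (4,0) g=6 f=7]; closed=[(0,0), (0,1), (0,2), (1,0), (2,0), (3,0)]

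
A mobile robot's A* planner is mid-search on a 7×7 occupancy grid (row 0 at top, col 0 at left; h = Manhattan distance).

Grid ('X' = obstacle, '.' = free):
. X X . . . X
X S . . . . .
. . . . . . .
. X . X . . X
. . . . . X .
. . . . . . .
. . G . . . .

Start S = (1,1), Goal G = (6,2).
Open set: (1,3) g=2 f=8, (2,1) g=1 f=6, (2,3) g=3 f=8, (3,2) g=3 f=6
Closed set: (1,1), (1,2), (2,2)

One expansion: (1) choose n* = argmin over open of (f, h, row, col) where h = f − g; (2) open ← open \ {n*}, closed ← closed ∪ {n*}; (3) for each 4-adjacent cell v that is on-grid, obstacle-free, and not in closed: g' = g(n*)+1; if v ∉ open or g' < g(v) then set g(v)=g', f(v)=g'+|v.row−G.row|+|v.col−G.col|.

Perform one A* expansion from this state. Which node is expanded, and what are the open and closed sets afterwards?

step 1: expand (3,2) (f=6, h=3) → closed; open now [(1,3) g=2 f=8, (2,1) g=1 f=6, (2,3) g=3 f=8, (4,2) g=4 f=6]

expanded=(3,2); open=[(1,3) g=2 f=8, (2,1) g=1 f=6, (2,3) g=3 f=8, (4,2) g=4 f=6]; closed=[(1,1), (1,2), (2,2), (3,2)]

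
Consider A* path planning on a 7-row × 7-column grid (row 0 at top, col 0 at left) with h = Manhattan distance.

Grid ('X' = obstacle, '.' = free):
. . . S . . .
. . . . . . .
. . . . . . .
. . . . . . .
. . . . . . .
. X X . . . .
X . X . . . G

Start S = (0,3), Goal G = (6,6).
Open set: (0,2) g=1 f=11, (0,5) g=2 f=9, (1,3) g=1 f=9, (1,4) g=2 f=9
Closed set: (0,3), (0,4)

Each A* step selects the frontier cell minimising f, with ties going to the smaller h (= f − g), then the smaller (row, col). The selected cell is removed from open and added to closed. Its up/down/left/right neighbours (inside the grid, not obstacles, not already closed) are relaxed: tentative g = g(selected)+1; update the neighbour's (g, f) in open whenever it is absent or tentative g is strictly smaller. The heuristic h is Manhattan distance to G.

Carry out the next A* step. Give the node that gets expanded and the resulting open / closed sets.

step 1: expand (0,5) (f=9, h=7) → closed; open now [(0,2) g=1 f=11, (0,6) g=3 f=9, (1,3) g=1 f=9, (1,4) g=2 f=9, (1,5) g=3 f=9]

expanded=(0,5); open=[(0,2) g=1 f=11, (0,6) g=3 f=9, (1,3) g=1 f=9, (1,4) g=2 f=9, (1,5) g=3 f=9]; closed=[(0,3), (0,4), (0,5)]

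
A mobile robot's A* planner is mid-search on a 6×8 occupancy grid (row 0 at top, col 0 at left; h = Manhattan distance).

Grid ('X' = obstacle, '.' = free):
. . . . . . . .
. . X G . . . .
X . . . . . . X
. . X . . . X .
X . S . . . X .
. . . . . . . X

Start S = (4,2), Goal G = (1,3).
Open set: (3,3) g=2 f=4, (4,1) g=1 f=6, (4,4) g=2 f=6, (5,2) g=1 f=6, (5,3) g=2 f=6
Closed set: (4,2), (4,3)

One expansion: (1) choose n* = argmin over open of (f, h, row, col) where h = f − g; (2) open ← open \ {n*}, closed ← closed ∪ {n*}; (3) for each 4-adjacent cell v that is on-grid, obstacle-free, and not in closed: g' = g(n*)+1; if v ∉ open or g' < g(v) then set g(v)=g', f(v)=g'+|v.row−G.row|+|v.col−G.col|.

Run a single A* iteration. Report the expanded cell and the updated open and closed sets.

step 1: expand (3,3) (f=4, h=2) → closed; open now [(2,3) g=3 f=4, (3,4) g=3 f=6, (4,1) g=1 f=6, (4,4) g=2 f=6, (5,2) g=1 f=6, (5,3) g=2 f=6]

expanded=(3,3); open=[(2,3) g=3 f=4, (3,4) g=3 f=6, (4,1) g=1 f=6, (4,4) g=2 f=6, (5,2) g=1 f=6, (5,3) g=2 f=6]; closed=[(3,3), (4,2), (4,3)]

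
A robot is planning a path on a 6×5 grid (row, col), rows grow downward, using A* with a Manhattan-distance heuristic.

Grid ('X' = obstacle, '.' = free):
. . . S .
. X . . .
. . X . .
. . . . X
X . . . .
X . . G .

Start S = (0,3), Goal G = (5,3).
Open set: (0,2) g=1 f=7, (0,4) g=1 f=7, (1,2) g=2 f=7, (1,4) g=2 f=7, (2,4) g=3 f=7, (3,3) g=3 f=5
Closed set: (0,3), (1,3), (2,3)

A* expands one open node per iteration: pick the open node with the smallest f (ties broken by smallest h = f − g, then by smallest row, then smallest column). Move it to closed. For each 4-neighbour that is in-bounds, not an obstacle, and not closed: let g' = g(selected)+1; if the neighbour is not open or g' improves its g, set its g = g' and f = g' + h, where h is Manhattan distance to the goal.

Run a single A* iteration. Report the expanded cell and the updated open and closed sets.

expanded=(3,3); open=[(0,2) g=1 f=7, (0,4) g=1 f=7, (1,2) g=2 f=7, (1,4) g=2 f=7, (2,4) g=3 f=7, (3,2) g=4 f=7, (4,3) g=4 f=5]; closed=[(0,3), (1,3), (2,3), (3,3)]

step 1: expand (3,3) (f=5, h=2) → closed; open now [(0,2) g=1 f=7, (0,4) g=1 f=7, (1,2) g=2 f=7, (1,4) g=2 f=7, (2,4) g=3 f=7, (3,2) g=4 f=7, (4,3) g=4 f=5]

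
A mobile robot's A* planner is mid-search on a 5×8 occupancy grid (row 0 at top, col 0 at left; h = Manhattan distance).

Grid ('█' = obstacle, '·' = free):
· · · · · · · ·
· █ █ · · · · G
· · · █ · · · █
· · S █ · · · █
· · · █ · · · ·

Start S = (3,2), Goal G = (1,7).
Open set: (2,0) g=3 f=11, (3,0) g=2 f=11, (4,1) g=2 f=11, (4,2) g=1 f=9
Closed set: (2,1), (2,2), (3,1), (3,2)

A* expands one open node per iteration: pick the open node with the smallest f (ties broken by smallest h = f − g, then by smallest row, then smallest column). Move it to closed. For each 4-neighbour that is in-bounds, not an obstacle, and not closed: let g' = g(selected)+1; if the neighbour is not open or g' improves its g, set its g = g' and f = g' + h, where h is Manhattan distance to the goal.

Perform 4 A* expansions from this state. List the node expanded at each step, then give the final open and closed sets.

step 1: expand (4,2) (f=9, h=8) → closed; open now [(2,0) g=3 f=11, (3,0) g=2 f=11, (4,1) g=2 f=11]
step 2: expand (2,0) (f=11, h=8) → closed; open now [(1,0) g=4 f=11, (3,0) g=2 f=11, (4,1) g=2 f=11]
step 3: expand (1,0) (f=11, h=7) → closed; open now [(0,0) g=5 f=13, (3,0) g=2 f=11, (4,1) g=2 f=11]
step 4: expand (3,0) (f=11, h=9) → closed; open now [(0,0) g=5 f=13, (4,0) g=3 f=13, (4,1) g=2 f=11]

order=[(4,2) → (2,0) → (1,0) → (3,0)]; open=[(0,0) g=5 f=13, (4,0) g=3 f=13, (4,1) g=2 f=11]; closed=[(1,0), (2,0), (2,1), (2,2), (3,0), (3,1), (3,2), (4,2)]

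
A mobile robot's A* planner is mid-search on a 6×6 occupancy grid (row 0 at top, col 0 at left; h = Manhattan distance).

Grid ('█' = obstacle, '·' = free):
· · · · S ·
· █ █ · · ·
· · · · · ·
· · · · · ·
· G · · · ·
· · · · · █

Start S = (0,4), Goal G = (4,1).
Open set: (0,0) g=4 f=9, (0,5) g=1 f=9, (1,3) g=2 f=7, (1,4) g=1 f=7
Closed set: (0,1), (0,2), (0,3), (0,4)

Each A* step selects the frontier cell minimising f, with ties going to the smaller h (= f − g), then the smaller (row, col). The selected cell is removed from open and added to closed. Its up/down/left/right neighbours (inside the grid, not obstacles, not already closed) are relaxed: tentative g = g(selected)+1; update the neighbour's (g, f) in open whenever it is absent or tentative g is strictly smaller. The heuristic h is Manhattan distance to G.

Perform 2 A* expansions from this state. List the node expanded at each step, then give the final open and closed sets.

step 1: expand (1,3) (f=7, h=5) → closed; open now [(0,0) g=4 f=9, (0,5) g=1 f=9, (1,4) g=1 f=7, (2,3) g=3 f=7]
step 2: expand (2,3) (f=7, h=4) → closed; open now [(0,0) g=4 f=9, (0,5) g=1 f=9, (1,4) g=1 f=7, (2,2) g=4 f=7, (2,4) g=4 f=9, (3,3) g=4 f=7]

order=[(1,3) → (2,3)]; open=[(0,0) g=4 f=9, (0,5) g=1 f=9, (1,4) g=1 f=7, (2,2) g=4 f=7, (2,4) g=4 f=9, (3,3) g=4 f=7]; closed=[(0,1), (0,2), (0,3), (0,4), (1,3), (2,3)]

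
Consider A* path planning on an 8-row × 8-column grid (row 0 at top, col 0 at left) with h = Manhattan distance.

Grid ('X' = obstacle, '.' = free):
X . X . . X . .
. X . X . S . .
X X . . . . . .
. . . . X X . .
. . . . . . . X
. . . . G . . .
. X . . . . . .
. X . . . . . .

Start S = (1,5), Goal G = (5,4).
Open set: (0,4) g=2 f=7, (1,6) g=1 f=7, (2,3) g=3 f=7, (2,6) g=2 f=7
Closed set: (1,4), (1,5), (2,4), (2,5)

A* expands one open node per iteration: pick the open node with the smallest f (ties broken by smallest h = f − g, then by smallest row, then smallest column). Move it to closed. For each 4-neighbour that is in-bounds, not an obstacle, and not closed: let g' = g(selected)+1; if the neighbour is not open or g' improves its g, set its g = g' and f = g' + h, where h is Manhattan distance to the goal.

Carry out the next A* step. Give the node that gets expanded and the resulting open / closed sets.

step 1: expand (2,3) (f=7, h=4) → closed; open now [(0,4) g=2 f=7, (1,6) g=1 f=7, (2,2) g=4 f=9, (2,6) g=2 f=7, (3,3) g=4 f=7]

expanded=(2,3); open=[(0,4) g=2 f=7, (1,6) g=1 f=7, (2,2) g=4 f=9, (2,6) g=2 f=7, (3,3) g=4 f=7]; closed=[(1,4), (1,5), (2,3), (2,4), (2,5)]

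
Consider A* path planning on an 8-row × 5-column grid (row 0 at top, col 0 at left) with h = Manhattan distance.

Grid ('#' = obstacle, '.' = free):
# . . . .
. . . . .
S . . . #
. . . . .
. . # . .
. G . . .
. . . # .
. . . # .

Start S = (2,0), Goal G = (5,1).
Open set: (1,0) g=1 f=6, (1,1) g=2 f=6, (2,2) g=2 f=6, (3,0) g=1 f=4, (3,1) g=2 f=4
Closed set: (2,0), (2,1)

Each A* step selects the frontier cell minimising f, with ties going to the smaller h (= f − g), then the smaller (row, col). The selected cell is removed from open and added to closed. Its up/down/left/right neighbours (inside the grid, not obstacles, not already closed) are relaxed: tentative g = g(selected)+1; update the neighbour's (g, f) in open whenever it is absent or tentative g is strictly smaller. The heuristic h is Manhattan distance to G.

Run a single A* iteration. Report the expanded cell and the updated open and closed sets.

step 1: expand (3,1) (f=4, h=2) → closed; open now [(1,0) g=1 f=6, (1,1) g=2 f=6, (2,2) g=2 f=6, (3,0) g=1 f=4, (3,2) g=3 f=6, (4,1) g=3 f=4]

expanded=(3,1); open=[(1,0) g=1 f=6, (1,1) g=2 f=6, (2,2) g=2 f=6, (3,0) g=1 f=4, (3,2) g=3 f=6, (4,1) g=3 f=4]; closed=[(2,0), (2,1), (3,1)]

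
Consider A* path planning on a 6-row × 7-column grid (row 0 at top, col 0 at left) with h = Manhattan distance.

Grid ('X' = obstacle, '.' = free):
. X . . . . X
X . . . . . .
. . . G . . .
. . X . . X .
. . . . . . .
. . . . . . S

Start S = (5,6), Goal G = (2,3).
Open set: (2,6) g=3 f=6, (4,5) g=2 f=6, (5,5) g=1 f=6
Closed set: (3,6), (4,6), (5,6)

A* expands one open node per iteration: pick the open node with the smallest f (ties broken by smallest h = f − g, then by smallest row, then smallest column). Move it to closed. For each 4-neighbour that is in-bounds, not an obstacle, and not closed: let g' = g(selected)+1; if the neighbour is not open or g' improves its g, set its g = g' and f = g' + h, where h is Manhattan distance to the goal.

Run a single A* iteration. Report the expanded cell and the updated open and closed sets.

step 1: expand (2,6) (f=6, h=3) → closed; open now [(1,6) g=4 f=8, (2,5) g=4 f=6, (4,5) g=2 f=6, (5,5) g=1 f=6]

expanded=(2,6); open=[(1,6) g=4 f=8, (2,5) g=4 f=6, (4,5) g=2 f=6, (5,5) g=1 f=6]; closed=[(2,6), (3,6), (4,6), (5,6)]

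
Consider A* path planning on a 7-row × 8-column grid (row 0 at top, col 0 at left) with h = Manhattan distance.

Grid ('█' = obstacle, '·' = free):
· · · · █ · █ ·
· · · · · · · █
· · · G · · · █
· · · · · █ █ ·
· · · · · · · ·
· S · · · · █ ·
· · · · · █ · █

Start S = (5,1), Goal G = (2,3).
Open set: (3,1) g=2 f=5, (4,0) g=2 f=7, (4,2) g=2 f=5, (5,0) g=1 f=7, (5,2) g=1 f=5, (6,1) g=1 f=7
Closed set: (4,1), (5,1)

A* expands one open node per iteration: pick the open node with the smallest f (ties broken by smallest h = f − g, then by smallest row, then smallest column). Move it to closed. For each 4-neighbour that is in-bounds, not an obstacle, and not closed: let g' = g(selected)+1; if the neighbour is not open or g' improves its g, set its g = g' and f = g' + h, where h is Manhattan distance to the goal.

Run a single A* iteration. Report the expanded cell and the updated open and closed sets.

expanded=(3,1); open=[(2,1) g=3 f=5, (3,0) g=3 f=7, (3,2) g=3 f=5, (4,0) g=2 f=7, (4,2) g=2 f=5, (5,0) g=1 f=7, (5,2) g=1 f=5, (6,1) g=1 f=7]; closed=[(3,1), (4,1), (5,1)]

step 1: expand (3,1) (f=5, h=3) → closed; open now [(2,1) g=3 f=5, (3,0) g=3 f=7, (3,2) g=3 f=5, (4,0) g=2 f=7, (4,2) g=2 f=5, (5,0) g=1 f=7, (5,2) g=1 f=5, (6,1) g=1 f=7]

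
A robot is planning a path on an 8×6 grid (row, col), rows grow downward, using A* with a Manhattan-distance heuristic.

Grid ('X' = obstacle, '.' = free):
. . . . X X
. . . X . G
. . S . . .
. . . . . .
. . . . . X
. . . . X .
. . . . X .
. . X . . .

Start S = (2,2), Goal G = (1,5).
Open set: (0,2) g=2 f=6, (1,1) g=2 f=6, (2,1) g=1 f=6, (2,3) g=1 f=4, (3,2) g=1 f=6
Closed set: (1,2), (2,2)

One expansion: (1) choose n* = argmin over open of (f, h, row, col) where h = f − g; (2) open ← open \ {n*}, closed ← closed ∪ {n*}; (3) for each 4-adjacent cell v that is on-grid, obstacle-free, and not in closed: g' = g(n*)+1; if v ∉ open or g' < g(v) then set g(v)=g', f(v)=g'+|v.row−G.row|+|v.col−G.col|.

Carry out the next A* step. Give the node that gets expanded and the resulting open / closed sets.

expanded=(2,3); open=[(0,2) g=2 f=6, (1,1) g=2 f=6, (2,1) g=1 f=6, (2,4) g=2 f=4, (3,2) g=1 f=6, (3,3) g=2 f=6]; closed=[(1,2), (2,2), (2,3)]

step 1: expand (2,3) (f=4, h=3) → closed; open now [(0,2) g=2 f=6, (1,1) g=2 f=6, (2,1) g=1 f=6, (2,4) g=2 f=4, (3,2) g=1 f=6, (3,3) g=2 f=6]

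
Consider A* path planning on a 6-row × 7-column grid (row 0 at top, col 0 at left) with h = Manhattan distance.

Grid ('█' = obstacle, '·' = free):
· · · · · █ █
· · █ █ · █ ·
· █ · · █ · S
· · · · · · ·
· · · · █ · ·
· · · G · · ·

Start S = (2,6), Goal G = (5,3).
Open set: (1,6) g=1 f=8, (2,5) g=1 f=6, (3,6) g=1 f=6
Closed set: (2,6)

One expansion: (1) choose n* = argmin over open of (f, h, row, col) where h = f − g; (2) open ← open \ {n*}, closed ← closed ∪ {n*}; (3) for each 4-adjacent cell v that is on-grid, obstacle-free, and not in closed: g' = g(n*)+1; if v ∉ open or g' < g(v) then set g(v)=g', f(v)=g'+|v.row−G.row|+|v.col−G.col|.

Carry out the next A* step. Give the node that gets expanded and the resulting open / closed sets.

step 1: expand (2,5) (f=6, h=5) → closed; open now [(1,6) g=1 f=8, (3,5) g=2 f=6, (3,6) g=1 f=6]

expanded=(2,5); open=[(1,6) g=1 f=8, (3,5) g=2 f=6, (3,6) g=1 f=6]; closed=[(2,5), (2,6)]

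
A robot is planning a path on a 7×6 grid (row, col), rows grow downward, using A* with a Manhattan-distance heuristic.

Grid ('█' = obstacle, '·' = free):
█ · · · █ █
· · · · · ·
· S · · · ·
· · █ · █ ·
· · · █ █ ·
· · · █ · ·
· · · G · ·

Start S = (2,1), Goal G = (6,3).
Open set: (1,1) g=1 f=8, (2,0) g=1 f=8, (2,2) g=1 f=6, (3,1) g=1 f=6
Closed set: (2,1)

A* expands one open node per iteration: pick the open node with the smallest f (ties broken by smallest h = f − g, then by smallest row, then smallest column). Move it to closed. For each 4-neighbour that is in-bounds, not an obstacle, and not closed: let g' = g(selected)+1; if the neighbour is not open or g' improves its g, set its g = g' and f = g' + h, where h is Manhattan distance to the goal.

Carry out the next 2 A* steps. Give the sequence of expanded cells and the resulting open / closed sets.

order=[(2,2) → (2,3)]; open=[(1,1) g=1 f=8, (1,2) g=2 f=8, (1,3) g=3 f=8, (2,0) g=1 f=8, (2,4) g=3 f=8, (3,1) g=1 f=6, (3,3) g=3 f=6]; closed=[(2,1), (2,2), (2,3)]

step 1: expand (2,2) (f=6, h=5) → closed; open now [(1,1) g=1 f=8, (1,2) g=2 f=8, (2,0) g=1 f=8, (2,3) g=2 f=6, (3,1) g=1 f=6]
step 2: expand (2,3) (f=6, h=4) → closed; open now [(1,1) g=1 f=8, (1,2) g=2 f=8, (1,3) g=3 f=8, (2,0) g=1 f=8, (2,4) g=3 f=8, (3,1) g=1 f=6, (3,3) g=3 f=6]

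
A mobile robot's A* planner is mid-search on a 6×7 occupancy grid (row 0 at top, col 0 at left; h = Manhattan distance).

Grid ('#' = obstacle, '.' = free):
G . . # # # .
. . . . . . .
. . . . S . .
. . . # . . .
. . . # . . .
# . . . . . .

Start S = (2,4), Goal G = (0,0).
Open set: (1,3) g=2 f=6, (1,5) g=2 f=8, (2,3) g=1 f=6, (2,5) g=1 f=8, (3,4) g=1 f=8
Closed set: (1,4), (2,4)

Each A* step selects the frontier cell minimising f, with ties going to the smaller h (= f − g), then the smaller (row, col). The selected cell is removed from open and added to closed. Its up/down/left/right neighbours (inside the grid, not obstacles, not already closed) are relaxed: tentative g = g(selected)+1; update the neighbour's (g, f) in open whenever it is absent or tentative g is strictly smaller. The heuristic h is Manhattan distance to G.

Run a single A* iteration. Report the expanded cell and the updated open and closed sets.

step 1: expand (1,3) (f=6, h=4) → closed; open now [(1,2) g=3 f=6, (1,5) g=2 f=8, (2,3) g=1 f=6, (2,5) g=1 f=8, (3,4) g=1 f=8]

expanded=(1,3); open=[(1,2) g=3 f=6, (1,5) g=2 f=8, (2,3) g=1 f=6, (2,5) g=1 f=8, (3,4) g=1 f=8]; closed=[(1,3), (1,4), (2,4)]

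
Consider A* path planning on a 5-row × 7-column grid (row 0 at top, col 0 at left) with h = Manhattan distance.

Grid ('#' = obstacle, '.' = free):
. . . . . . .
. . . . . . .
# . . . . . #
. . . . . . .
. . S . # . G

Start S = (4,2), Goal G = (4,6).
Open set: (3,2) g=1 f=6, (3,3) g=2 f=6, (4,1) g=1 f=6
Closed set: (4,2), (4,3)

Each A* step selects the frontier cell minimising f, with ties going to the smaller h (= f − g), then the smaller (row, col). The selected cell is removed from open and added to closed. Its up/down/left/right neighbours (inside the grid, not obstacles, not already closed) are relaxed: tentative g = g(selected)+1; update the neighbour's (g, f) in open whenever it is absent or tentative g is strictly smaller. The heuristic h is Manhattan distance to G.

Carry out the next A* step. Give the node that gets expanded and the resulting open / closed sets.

step 1: expand (3,3) (f=6, h=4) → closed; open now [(2,3) g=3 f=8, (3,2) g=1 f=6, (3,4) g=3 f=6, (4,1) g=1 f=6]

expanded=(3,3); open=[(2,3) g=3 f=8, (3,2) g=1 f=6, (3,4) g=3 f=6, (4,1) g=1 f=6]; closed=[(3,3), (4,2), (4,3)]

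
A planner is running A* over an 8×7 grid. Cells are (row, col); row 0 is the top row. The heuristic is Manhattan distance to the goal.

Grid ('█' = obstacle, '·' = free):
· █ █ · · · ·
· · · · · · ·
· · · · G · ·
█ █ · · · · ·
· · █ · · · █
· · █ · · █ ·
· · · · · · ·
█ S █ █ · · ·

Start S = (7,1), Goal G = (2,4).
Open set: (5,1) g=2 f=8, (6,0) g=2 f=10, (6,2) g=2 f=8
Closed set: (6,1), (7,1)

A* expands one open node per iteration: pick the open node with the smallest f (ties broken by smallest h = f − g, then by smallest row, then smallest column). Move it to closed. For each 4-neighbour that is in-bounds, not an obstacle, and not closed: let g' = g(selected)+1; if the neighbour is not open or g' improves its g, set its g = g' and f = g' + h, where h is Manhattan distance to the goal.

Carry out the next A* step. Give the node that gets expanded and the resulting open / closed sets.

step 1: expand (5,1) (f=8, h=6) → closed; open now [(4,1) g=3 f=8, (5,0) g=3 f=10, (6,0) g=2 f=10, (6,2) g=2 f=8]

expanded=(5,1); open=[(4,1) g=3 f=8, (5,0) g=3 f=10, (6,0) g=2 f=10, (6,2) g=2 f=8]; closed=[(5,1), (6,1), (7,1)]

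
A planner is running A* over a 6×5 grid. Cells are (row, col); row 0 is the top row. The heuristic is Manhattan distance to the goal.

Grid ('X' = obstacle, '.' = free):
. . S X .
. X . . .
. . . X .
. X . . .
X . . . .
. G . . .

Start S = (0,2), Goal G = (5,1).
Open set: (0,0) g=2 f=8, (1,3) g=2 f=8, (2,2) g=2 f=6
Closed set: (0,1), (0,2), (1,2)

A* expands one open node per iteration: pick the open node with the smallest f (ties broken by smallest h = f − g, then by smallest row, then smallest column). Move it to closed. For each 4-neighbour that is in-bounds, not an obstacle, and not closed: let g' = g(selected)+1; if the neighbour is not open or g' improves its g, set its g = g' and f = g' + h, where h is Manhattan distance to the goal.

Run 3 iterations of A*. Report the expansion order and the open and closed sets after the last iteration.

step 1: expand (2,2) (f=6, h=4) → closed; open now [(0,0) g=2 f=8, (1,3) g=2 f=8, (2,1) g=3 f=6, (3,2) g=3 f=6]
step 2: expand (2,1) (f=6, h=3) → closed; open now [(0,0) g=2 f=8, (1,3) g=2 f=8, (2,0) g=4 f=8, (3,2) g=3 f=6]
step 3: expand (3,2) (f=6, h=3) → closed; open now [(0,0) g=2 f=8, (1,3) g=2 f=8, (2,0) g=4 f=8, (3,3) g=4 f=8, (4,2) g=4 f=6]

order=[(2,2) → (2,1) → (3,2)]; open=[(0,0) g=2 f=8, (1,3) g=2 f=8, (2,0) g=4 f=8, (3,3) g=4 f=8, (4,2) g=4 f=6]; closed=[(0,1), (0,2), (1,2), (2,1), (2,2), (3,2)]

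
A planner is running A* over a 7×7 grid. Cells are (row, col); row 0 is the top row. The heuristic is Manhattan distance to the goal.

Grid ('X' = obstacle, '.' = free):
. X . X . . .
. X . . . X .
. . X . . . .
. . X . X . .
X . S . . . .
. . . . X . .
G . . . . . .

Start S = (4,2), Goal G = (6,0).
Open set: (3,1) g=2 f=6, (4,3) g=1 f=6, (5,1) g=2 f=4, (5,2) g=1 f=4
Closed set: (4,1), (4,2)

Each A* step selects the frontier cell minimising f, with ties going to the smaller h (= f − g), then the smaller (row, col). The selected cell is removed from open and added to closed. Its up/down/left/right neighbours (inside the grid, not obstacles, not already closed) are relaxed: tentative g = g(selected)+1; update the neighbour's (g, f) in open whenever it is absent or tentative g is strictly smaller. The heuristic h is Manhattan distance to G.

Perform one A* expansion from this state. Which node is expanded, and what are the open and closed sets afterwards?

expanded=(5,1); open=[(3,1) g=2 f=6, (4,3) g=1 f=6, (5,0) g=3 f=4, (5,2) g=1 f=4, (6,1) g=3 f=4]; closed=[(4,1), (4,2), (5,1)]

step 1: expand (5,1) (f=4, h=2) → closed; open now [(3,1) g=2 f=6, (4,3) g=1 f=6, (5,0) g=3 f=4, (5,2) g=1 f=4, (6,1) g=3 f=4]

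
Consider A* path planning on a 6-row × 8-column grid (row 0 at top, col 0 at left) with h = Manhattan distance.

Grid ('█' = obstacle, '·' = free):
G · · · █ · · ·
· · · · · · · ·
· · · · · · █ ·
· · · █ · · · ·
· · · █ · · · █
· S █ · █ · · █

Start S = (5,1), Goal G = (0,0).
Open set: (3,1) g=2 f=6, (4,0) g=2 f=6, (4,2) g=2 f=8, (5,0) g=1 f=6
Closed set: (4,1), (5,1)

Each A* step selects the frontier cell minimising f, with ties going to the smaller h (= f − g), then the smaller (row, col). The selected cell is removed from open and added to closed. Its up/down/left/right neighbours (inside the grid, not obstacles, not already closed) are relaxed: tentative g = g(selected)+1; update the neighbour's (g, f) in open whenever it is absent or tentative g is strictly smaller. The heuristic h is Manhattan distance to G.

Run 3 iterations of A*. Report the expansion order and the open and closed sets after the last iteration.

step 1: expand (3,1) (f=6, h=4) → closed; open now [(2,1) g=3 f=6, (3,0) g=3 f=6, (3,2) g=3 f=8, (4,0) g=2 f=6, (4,2) g=2 f=8, (5,0) g=1 f=6]
step 2: expand (2,1) (f=6, h=3) → closed; open now [(1,1) g=4 f=6, (2,0) g=4 f=6, (2,2) g=4 f=8, (3,0) g=3 f=6, (3,2) g=3 f=8, (4,0) g=2 f=6, (4,2) g=2 f=8, (5,0) g=1 f=6]
step 3: expand (1,1) (f=6, h=2) → closed; open now [(0,1) g=5 f=6, (1,0) g=5 f=6, (1,2) g=5 f=8, (2,0) g=4 f=6, (2,2) g=4 f=8, (3,0) g=3 f=6, (3,2) g=3 f=8, (4,0) g=2 f=6, (4,2) g=2 f=8, (5,0) g=1 f=6]

order=[(3,1) → (2,1) → (1,1)]; open=[(0,1) g=5 f=6, (1,0) g=5 f=6, (1,2) g=5 f=8, (2,0) g=4 f=6, (2,2) g=4 f=8, (3,0) g=3 f=6, (3,2) g=3 f=8, (4,0) g=2 f=6, (4,2) g=2 f=8, (5,0) g=1 f=6]; closed=[(1,1), (2,1), (3,1), (4,1), (5,1)]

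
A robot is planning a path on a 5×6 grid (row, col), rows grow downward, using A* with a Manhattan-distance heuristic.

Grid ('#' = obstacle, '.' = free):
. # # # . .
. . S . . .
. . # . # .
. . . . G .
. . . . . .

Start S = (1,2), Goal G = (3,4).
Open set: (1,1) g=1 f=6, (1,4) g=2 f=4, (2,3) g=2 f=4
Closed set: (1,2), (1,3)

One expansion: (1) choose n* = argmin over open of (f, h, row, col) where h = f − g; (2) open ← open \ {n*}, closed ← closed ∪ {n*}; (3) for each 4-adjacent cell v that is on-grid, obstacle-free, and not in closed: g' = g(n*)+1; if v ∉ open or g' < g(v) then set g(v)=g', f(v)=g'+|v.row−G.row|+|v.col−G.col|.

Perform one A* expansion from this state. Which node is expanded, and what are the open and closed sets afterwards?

step 1: expand (1,4) (f=4, h=2) → closed; open now [(0,4) g=3 f=6, (1,1) g=1 f=6, (1,5) g=3 f=6, (2,3) g=2 f=4]

expanded=(1,4); open=[(0,4) g=3 f=6, (1,1) g=1 f=6, (1,5) g=3 f=6, (2,3) g=2 f=4]; closed=[(1,2), (1,3), (1,4)]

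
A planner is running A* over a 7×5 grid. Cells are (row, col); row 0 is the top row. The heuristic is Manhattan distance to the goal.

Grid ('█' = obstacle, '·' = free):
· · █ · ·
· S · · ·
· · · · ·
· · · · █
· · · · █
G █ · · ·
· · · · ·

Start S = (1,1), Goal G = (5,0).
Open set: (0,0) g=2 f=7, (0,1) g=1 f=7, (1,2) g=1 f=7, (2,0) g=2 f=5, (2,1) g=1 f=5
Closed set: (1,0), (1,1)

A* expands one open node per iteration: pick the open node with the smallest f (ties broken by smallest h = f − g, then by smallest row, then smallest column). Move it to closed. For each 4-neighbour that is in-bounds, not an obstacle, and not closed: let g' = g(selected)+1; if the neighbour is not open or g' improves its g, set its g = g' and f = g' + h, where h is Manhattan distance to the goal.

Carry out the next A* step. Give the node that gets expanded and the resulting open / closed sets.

step 1: expand (2,0) (f=5, h=3) → closed; open now [(0,0) g=2 f=7, (0,1) g=1 f=7, (1,2) g=1 f=7, (2,1) g=1 f=5, (3,0) g=3 f=5]

expanded=(2,0); open=[(0,0) g=2 f=7, (0,1) g=1 f=7, (1,2) g=1 f=7, (2,1) g=1 f=5, (3,0) g=3 f=5]; closed=[(1,0), (1,1), (2,0)]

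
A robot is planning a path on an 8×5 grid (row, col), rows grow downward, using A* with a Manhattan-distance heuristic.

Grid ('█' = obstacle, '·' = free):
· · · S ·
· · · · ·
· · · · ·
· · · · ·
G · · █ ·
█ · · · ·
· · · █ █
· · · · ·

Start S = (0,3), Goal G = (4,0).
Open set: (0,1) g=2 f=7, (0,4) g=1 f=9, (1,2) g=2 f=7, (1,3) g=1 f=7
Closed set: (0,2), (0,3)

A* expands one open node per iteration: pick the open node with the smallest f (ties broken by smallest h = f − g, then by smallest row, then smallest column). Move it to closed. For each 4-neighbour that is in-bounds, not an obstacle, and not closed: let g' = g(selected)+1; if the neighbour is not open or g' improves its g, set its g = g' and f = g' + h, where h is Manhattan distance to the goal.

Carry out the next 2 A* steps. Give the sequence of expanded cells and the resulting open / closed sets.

order=[(0,1) → (0,0)]; open=[(0,4) g=1 f=9, (1,0) g=4 f=7, (1,1) g=3 f=7, (1,2) g=2 f=7, (1,3) g=1 f=7]; closed=[(0,0), (0,1), (0,2), (0,3)]

step 1: expand (0,1) (f=7, h=5) → closed; open now [(0,0) g=3 f=7, (0,4) g=1 f=9, (1,1) g=3 f=7, (1,2) g=2 f=7, (1,3) g=1 f=7]
step 2: expand (0,0) (f=7, h=4) → closed; open now [(0,4) g=1 f=9, (1,0) g=4 f=7, (1,1) g=3 f=7, (1,2) g=2 f=7, (1,3) g=1 f=7]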